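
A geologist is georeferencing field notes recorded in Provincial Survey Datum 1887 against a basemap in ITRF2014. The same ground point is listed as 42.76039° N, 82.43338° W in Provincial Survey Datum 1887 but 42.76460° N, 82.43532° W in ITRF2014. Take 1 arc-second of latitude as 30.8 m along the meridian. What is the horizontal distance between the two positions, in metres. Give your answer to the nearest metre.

493 m

Δφ = 42.76460° − 42.76039° = +0.00421°; Δλ = -82.43532° − -82.43338° = -0.00194°.
1° of latitude = 3600 × 30.80 = 110880 m.
ΔN = Δφ × 110880 = 466.8 m; ΔE = Δλ × 110880 × cos(42.76039°) = -0.00194 × 110880 × 0.734199 = -157.9 m.
Distance = √(ΔE² + ΔN²) = √((-157.9)² + 466.8²) = 492.8 m.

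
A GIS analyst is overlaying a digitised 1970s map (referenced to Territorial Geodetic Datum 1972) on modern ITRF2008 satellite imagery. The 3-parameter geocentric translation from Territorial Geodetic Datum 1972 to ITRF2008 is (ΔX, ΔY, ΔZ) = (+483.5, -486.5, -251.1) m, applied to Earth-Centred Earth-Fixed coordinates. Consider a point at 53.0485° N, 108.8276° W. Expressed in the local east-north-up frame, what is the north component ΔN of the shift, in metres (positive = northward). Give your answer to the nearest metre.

ΔN = -394 m

At φ = 53.0485°, λ = -108.8276°: sin φ = 0.799145, cos φ = 0.601139, sin λ = -0.946494, cos λ = -0.322722.
ΔN = −sin φ cos λ·ΔX − sin φ sin λ·ΔY + cos φ·ΔZ = −(0.799145)(-0.322722)(483.5) − (0.799145)(-0.946494)(-486.5) + (0.601139)(-251.1) = -394.23 m.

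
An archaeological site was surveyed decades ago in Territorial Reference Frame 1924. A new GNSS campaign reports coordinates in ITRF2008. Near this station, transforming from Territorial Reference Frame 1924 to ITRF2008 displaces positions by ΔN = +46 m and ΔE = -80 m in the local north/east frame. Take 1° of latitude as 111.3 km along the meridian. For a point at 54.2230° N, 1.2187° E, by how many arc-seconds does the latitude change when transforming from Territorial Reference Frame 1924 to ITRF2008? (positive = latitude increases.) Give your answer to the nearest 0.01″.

1° of latitude = 111.3 km, so Δφ = 46.0 / 111300 = 0.0004133° = 1.488″.

Δφ = 1.49″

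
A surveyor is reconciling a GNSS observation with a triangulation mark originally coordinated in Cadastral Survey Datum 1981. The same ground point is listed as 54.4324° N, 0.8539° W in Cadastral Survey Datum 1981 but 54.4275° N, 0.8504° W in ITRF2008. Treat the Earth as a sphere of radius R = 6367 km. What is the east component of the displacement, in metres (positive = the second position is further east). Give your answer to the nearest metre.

ΔE = 226 m

Δφ = 54.4275° − 54.4324° = -0.0049°; Δλ = -0.8504° − -0.8539° = +0.0035°.
1° along a meridian = πR/180 = 111125 m.
ΔN = Δφ × 111125 = -544.5 m; ΔE = Δλ × 111125 × cos(54.4324°) = +0.0035 × 111125 × 0.581663 = 226.2 m.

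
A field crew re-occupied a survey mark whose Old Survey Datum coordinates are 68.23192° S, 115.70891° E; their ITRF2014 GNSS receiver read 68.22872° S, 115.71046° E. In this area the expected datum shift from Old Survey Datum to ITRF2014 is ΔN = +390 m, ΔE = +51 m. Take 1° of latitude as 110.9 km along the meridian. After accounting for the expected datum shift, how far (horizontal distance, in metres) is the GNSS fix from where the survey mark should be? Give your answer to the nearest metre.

Observed coordinate differences: Δφ = +0.00320°, Δλ = +0.00155°.
Converting to metres (1° lat = 110900 m, cos φ = 0.370851): observed ΔN = 354.9 m, observed ΔE = 63.7 m.
Subtracting the expected shift leaves a residual of 354.9 − (390) = -35.1 m north and 63.7 − (51) = 12.7 m east.
Residual distance = √((-35.1)² + 12.7²) = 37.4 m.

37 m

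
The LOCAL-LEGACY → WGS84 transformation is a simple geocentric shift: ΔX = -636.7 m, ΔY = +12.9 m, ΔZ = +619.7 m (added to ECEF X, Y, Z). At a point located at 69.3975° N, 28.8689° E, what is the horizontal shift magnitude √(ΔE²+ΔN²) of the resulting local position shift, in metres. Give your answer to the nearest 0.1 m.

The local east axis at (φ, λ) is (−sin λ, cos λ, 0), so ΔE = −sin(28.8689°)·(-636.7) + cos(28.8689°)·12.9 = 318.70 m.
The local north axis is (−sin φ cos λ, −sin φ sin λ, cos φ), giving ΔN = 521.915 − 5.830 + 218.062 = 734.15 m.
Horizontal magnitude = √(ΔE² + ΔN²) = √(318.70² + 734.15²) = 800.34 m.

800.3 m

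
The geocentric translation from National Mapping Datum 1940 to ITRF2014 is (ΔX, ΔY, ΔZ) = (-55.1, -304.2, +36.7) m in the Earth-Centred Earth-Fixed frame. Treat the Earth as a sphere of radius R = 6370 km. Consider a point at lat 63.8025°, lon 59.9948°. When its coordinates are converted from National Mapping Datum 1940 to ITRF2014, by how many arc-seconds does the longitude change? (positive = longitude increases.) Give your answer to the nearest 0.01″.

sin φ = 0.897278, cos φ = 0.441467, sin λ = 0.865980, cos λ = 0.500079.
East component: ΔE = −sin λ·ΔX + cos λ·ΔY = −(0.865980)(-55.1) + (0.500079)(-304.2) = -104.41 m.
1° of latitude spans πR/180 = 111177 m; at latitude φ, 1° of longitude spans that × cos φ = 49081.2 m, so Δλ = -104.41 / 49081.2 × 3600 = -7.658″.

Δλ = -7.66″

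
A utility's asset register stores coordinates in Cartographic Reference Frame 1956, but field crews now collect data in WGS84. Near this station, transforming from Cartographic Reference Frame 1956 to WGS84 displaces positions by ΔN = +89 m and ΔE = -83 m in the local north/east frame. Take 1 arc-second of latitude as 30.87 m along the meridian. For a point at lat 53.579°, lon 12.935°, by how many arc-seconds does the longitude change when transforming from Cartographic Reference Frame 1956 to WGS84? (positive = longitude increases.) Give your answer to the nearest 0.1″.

At latitude 53.579°, cos φ = 0.593714.
1″ of longitude at this latitude = 30.87 × cos φ = 18.3279 m, so Δλ = -83.0 / 18.3279 = -4.529″.

Δλ = -4.5″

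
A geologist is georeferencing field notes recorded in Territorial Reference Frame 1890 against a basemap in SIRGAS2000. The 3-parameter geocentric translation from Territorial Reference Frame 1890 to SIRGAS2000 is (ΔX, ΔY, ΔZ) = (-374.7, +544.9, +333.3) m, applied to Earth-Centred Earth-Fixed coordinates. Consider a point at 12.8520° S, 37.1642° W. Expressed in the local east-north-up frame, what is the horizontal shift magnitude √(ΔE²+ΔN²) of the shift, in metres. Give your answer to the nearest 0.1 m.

278.5 m

The local east axis at (φ, λ) is (−sin λ, cos λ, 0), so ΔE = −sin(-37.1642°)·(-374.7) + cos(-37.1642°)·544.9 = 207.88 m.
The local north axis is (−sin φ cos λ, −sin φ sin λ, cos φ), giving ΔN = -66.419 − 73.219 + 324.950 = 185.31 m.
Horizontal magnitude = √(ΔE² + ΔN²) = √(207.88² + 185.31²) = 278.48 m.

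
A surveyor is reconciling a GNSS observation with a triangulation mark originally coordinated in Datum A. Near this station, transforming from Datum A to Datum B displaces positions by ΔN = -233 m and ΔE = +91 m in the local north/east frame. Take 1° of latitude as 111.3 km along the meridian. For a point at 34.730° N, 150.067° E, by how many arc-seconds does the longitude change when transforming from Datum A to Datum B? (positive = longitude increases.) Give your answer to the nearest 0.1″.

At latitude 34.730°, cos φ = 0.821846.
1° of longitude at this latitude = 111.3 × cos φ = 91.47 km, so Δλ = 91.0 / 91471.4 = 0.0009948° = 3.581″.

Δλ = 3.6″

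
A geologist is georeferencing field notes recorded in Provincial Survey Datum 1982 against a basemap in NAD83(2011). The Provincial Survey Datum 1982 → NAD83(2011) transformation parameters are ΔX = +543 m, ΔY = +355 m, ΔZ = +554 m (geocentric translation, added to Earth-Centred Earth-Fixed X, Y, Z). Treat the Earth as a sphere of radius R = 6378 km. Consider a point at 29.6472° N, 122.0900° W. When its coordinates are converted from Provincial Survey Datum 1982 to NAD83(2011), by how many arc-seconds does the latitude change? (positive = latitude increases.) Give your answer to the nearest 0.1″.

sin φ = 0.494658, cos φ = 0.869088, sin λ = -0.847215, cos λ = -0.531251.
North component: ΔN = −sin φ cos λ·ΔX − sin φ sin λ·ΔY + cos φ·ΔZ = −(0.494658)(-0.531251)(543) − (0.494658)(-0.847215)(355) + (0.869088)(554) = 772.94 m.
1° of latitude spans πR/180 = 111317 m, so Δφ = 772.94 / 111317 × 3600 = 24.997″.

Δφ = 25.0″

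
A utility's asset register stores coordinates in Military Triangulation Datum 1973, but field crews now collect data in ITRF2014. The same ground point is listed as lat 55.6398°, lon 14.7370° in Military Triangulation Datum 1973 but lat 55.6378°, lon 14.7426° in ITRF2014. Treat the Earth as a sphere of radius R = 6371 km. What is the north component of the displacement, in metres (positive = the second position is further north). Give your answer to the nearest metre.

ΔN = -222 m

Δφ = 55.6378° − 55.6398° = -0.0020°; Δλ = 14.7426° − 14.7370° = +0.0056°.
1° along a meridian = πR/180 = 111195 m.
ΔN = Δφ × 111195 = -222.4 m; ΔE = Δλ × 111195 × cos(55.6398°) = +0.0056 × 111195 × 0.564394 = 351.4 m.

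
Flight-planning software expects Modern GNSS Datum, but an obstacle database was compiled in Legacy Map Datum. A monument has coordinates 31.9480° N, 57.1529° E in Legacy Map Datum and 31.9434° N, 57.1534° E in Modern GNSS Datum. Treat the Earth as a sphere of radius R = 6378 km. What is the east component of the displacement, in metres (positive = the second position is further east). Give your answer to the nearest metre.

ΔE = 47 m

Δφ = 31.9434° − 31.9480° = -0.0046°; Δλ = 57.1534° − 57.1529° = +0.0005°.
1° along a meridian = πR/180 = 111317 m.
ΔN = Δφ × 111317 = -512.1 m; ΔE = Δλ × 111317 × cos(31.9480°) = +0.0005 × 111317 × 0.848529 = 47.2 m.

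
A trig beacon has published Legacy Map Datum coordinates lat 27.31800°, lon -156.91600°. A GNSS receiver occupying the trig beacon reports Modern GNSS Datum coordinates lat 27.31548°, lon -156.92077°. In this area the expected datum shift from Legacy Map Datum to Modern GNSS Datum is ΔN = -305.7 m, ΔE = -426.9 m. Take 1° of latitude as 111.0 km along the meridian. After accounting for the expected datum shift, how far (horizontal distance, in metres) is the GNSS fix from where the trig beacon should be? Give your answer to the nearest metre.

Observed coordinate differences: Δφ = -0.00252°, Δλ = -0.00477°.
Converting to metres (1° lat = 111000 m, cos φ = 0.888473): observed ΔN = -279.7 m, observed ΔE = -470.4 m.
Subtracting the expected shift leaves a residual of -279.7 − (-305.7) = 26.0 m north and -470.4 − (-426.9) = -43.5 m east.
Residual distance = √(26.0² + (-43.5)²) = 50.7 m.

51 m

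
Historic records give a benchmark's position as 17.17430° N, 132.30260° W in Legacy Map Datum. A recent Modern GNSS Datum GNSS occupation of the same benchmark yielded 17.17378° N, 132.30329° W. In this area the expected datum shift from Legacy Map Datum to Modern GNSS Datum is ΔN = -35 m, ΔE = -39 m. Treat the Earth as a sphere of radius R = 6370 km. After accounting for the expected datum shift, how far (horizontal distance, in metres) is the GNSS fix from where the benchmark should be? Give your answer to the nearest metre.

Observed coordinate differences: Δφ = -0.00052°, Δλ = -0.00069°.
Converting to metres (1° lat = 111177 m, cos φ = 0.955411): observed ΔN = -57.8 m, observed ΔE = -73.3 m.
Subtracting the expected shift leaves a residual of -57.8 − (-35) = -22.8 m north and -73.3 − (-39) = -34.3 m east.
Residual distance = √((-22.8)² + (-34.3)²) = 41.2 m.

41 m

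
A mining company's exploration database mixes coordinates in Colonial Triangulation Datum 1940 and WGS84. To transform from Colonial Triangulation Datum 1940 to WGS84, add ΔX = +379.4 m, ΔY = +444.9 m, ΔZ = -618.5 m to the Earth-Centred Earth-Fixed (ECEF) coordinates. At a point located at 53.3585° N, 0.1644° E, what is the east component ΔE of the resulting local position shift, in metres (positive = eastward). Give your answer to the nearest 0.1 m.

ΔE = 443.8 m

The local east axis at (φ, λ) is (−sin λ, cos λ, 0), so ΔE = −sin(0.1644°)·379.4 + cos(0.1644°)·444.9 = 443.81 m.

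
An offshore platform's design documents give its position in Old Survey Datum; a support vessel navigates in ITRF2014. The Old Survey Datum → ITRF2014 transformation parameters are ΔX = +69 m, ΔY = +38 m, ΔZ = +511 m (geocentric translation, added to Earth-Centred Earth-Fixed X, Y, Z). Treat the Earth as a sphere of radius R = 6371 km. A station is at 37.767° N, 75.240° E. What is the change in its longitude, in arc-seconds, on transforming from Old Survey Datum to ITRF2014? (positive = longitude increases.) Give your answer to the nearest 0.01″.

Δλ = -2.34″

sin φ = 0.612452, cos φ = 0.790508, sin λ = 0.967001, cos λ = 0.254771.
East component: ΔE = −sin λ·ΔX + cos λ·ΔY = −(0.967001)(69) + (0.254771)(38) = -57.04 m.
1° of latitude spans πR/180 = 111195 m; at latitude φ, 1° of longitude spans that × cos φ = 87900.5 m, so Δλ = -57.04 / 87900.5 × 3600 = -2.336″.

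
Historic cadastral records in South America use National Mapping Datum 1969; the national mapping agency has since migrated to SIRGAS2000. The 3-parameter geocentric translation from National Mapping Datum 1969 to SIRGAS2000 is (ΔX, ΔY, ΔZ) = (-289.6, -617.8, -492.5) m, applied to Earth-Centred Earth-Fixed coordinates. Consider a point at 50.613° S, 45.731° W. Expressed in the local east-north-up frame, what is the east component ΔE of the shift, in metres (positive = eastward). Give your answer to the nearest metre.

The local east axis at (φ, λ) is (−sin λ, cos λ, 0), so ΔE = −sin(-45.731°)·(-289.6) + cos(-45.731°)·(-617.8) = -638.62 m.

ΔE = -639 m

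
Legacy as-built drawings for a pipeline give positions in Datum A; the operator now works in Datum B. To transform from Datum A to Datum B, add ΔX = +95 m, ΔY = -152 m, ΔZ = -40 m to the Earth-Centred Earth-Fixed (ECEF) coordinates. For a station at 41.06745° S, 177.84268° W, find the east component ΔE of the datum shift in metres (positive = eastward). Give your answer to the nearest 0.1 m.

ΔE = 155.5 m

At φ = -41.06745°, λ = -177.84268°: sin φ = -0.656947, cos φ = 0.753937, sin λ = -0.037643, cos λ = -0.999291.
ΔE = −sin λ·ΔX + cos λ·ΔY = −(-0.037643)·(95) + (-0.999291)·(-152) = 155.47 m.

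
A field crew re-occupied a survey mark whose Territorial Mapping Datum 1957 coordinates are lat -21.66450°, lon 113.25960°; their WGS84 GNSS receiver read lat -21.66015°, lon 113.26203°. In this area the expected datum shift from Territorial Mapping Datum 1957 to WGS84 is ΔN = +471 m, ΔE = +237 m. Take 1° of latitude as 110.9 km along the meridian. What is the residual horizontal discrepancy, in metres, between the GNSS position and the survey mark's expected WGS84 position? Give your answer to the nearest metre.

Observed coordinate differences: Δφ = +0.00435°, Δλ = +0.00243°.
Converting to metres (1° lat = 110900 m, cos φ = 0.929361): observed ΔN = 482.4 m, observed ΔE = 250.5 m.
Subtracting the expected shift leaves a residual of 482.4 − (471) = 11.4 m north and 250.5 − (237) = 13.5 m east.
Residual distance = √(11.4² + 13.5²) = 17.6 m.

18 m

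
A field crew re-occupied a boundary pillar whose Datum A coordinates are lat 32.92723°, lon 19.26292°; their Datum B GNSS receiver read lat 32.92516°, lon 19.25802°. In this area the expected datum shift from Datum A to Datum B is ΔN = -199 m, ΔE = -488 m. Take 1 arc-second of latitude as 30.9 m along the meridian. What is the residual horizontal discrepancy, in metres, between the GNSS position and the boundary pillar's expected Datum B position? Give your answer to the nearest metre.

44 m

Observed coordinate differences: Δφ = -0.00207°, Δλ = -0.00490°.
Converting to metres (1° lat = 111240 m, cos φ = 0.839362): observed ΔN = -230.3 m, observed ΔE = -457.5 m.
Subtracting the expected shift leaves a residual of -230.3 − (-199) = -31.3 m north and -457.5 − (-488) = 30.5 m east.
Residual distance = √((-31.3)² + 30.5²) = 43.7 m.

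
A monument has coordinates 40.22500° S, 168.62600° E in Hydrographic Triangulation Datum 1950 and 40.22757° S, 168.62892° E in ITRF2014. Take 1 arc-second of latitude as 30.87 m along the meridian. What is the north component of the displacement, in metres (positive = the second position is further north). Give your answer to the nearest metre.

Δφ = -40.22757° − -40.22500° = -0.00257°; Δλ = 168.62892° − 168.62600° = +0.00292°.
1° of latitude = 3600 × 30.87 = 111132 m.
ΔN = Δφ × 111132 = -285.6 m; ΔE = Δλ × 111132 × cos(-40.22500°) = +0.00292 × 111132 × 0.763514 = 247.8 m.

ΔN = -286 m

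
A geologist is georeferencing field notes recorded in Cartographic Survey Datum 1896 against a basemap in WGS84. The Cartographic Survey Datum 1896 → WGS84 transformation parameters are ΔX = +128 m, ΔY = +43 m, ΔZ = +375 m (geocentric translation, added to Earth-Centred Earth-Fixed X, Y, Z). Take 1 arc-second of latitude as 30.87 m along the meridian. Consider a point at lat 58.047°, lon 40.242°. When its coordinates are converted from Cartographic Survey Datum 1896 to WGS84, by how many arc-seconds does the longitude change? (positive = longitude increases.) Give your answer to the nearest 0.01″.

sin φ = 0.848483, cos φ = 0.529223, sin λ = 0.646017, cos λ = 0.763323.
East component: ΔE = −sin λ·ΔX + cos λ·ΔY = −(0.646017)(128) + (0.763323)(43) = -49.87 m.
1° of latitude spans 3600 × 30.87 = 111132 m; at latitude φ, 1° of longitude spans that × cos φ = 58813.7 m, so Δλ = -49.87 / 58813.7 × 3600 = -3.052″.

Δλ = -3.05″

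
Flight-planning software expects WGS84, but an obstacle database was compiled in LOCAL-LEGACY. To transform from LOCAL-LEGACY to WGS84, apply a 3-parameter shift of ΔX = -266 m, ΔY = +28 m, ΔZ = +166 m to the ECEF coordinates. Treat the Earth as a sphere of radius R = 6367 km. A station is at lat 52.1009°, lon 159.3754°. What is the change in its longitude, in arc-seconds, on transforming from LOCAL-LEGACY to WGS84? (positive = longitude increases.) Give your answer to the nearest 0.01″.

Δλ = 3.56″

sin φ = 0.789094, cos φ = 0.614273, sin λ = 0.352244, cos λ = -0.935908.
East component: ΔE = −sin λ·ΔX + cos λ·ΔY = −(0.352244)(-266) + (-0.935908)(28) = 67.49 m.
1° of latitude spans πR/180 = 111125 m; at latitude φ, 1° of longitude spans that × cos φ = 68261.1 m, so Δλ = 67.49 / 68261.1 × 3600 = 3.559″.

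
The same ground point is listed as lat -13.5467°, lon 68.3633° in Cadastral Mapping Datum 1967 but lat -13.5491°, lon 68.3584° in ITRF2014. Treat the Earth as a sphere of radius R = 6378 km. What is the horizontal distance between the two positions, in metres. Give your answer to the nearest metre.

594 m

Δφ = -13.5491° − -13.5467° = -0.0024°; Δλ = 68.3584° − 68.3633° = -0.0049°.
1° along a meridian = πR/180 = 111317 m.
ΔN = Δφ × 111317 = -267.2 m; ΔE = Δλ × 111317 × cos(-13.5467°) = -0.0049 × 111317 × 0.972179 = -530.3 m.
Distance = √(ΔE² + ΔN²) = √((-530.3)² + (-267.2)²) = 593.8 m.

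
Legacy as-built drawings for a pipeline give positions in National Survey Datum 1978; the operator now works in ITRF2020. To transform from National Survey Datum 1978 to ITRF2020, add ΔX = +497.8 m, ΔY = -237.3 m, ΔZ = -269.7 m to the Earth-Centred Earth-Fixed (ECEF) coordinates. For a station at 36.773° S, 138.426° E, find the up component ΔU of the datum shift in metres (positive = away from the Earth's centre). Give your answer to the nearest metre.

ΔU = -263 m

The local up (radial) axis is (cos φ cos λ, cos φ sin λ, sin φ), giving ΔU = -298.301 − 126.135 + 161.455 = -262.98 m.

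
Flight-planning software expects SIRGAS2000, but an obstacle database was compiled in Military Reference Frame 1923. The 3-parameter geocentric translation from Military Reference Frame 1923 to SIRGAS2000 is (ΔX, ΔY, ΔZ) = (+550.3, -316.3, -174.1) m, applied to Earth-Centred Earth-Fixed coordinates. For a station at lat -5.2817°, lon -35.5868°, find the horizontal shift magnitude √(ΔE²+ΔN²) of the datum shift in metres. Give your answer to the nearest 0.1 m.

131.3 m

The local east axis at (φ, λ) is (−sin λ, cos λ, 0), so ΔE = −sin(-35.5868°)·550.3 + cos(-35.5868°)·(-316.3) = 63.01 m.
The local north axis is (−sin φ cos λ, −sin φ sin λ, cos φ), giving ΔN = 41.196 + 16.944 − 173.361 = -115.22 m.
Horizontal magnitude = √(ΔE² + ΔN²) = √(63.01² + (-115.22)²) = 131.33 m.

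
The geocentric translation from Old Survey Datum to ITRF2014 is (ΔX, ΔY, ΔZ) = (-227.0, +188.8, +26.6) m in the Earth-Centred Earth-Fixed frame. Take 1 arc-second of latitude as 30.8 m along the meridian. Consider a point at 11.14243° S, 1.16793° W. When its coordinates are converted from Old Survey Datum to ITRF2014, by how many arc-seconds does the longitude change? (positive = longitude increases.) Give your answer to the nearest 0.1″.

Δλ = 6.1″

sin φ = -0.193249, cos φ = 0.981150, sin λ = -0.020383, cos λ = 0.999792.
East component: ΔE = −sin λ·ΔX + cos λ·ΔY = −(-0.020383)(-227.0) + (0.999792)(188.8) = 184.13 m.
1° of latitude spans 3600 × 30.80 = 110880 m; at latitude φ, 1° of longitude spans that × cos φ = 108789.9 m, so Δλ = 184.13 / 108789.9 × 3600 = 6.093″.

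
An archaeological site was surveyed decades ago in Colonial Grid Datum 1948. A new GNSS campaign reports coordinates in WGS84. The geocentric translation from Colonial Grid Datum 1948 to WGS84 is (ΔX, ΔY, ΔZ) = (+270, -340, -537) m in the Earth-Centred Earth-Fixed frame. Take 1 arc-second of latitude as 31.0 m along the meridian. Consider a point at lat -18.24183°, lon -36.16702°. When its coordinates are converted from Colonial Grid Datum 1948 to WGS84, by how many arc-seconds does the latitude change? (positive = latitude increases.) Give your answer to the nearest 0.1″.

Δφ = -12.2″

sin φ = -0.313028, cos φ = 0.949744, sin λ = -0.590141, cos λ = 0.807300.
North component: ΔN = −sin φ cos λ·ΔX − sin φ sin λ·ΔY + cos φ·ΔZ = −(-0.313028)(0.807300)(270) − (-0.313028)(-0.590141)(-340) + (0.949744)(-537) = -378.97 m.
1° of latitude spans 3600 × 31.00 = 111600 m, so Δφ = -378.97 / 111600 × 3600 = -12.225″.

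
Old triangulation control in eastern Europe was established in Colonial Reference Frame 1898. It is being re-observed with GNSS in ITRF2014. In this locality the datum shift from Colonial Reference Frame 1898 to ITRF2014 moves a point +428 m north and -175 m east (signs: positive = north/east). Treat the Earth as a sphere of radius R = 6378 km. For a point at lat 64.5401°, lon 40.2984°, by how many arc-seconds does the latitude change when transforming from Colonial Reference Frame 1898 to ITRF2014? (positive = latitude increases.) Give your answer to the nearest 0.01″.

Δφ = 13.84″

On a sphere of radius R, 1 rad of latitude = R, so Δφ = ΔN / R = 428.0 / 6378000 = 6.7106e-05 rad = 13.842″.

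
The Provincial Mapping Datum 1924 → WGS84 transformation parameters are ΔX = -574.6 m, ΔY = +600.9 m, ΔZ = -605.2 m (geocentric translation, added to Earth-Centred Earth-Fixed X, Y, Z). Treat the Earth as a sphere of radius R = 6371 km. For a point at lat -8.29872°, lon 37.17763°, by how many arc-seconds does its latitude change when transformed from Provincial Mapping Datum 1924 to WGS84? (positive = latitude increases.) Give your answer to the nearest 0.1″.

sin φ = -0.144334, cos φ = 0.989529, sin λ = 0.604288, cos λ = 0.796766.
North component: ΔN = −sin φ cos λ·ΔX − sin φ sin λ·ΔY + cos φ·ΔZ = −(-0.144334)(0.796766)(-574.6) − (-0.144334)(0.604288)(600.9) + (0.989529)(-605.2) = -612.53 m.
1° of latitude spans πR/180 = 111195 m, so Δφ = -612.53 / 111195 × 3600 = -19.831″.

Δφ = -19.8″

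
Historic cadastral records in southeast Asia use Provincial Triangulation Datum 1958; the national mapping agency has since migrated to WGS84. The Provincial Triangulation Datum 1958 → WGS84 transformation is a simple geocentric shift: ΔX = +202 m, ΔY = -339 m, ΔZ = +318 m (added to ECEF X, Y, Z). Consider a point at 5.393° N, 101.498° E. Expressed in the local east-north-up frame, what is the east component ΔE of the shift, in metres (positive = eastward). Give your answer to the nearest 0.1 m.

ΔE = -130.4 m

The local east axis at (φ, λ) is (−sin λ, cos λ, 0), so ΔE = −sin(101.498°)·202 + cos(101.498°)·(-339) = -130.37 m.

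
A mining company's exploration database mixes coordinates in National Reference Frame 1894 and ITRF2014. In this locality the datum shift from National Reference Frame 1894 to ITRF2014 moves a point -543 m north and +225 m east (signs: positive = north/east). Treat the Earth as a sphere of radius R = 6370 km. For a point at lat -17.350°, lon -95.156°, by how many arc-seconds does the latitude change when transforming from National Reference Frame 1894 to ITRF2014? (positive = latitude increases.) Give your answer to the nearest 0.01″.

On a sphere of radius R, 1 rad of latitude = R, so Δφ = ΔN / R = -543.0 / 6370000 = -8.5243e-05 rad = -17.583″.

Δφ = -17.58″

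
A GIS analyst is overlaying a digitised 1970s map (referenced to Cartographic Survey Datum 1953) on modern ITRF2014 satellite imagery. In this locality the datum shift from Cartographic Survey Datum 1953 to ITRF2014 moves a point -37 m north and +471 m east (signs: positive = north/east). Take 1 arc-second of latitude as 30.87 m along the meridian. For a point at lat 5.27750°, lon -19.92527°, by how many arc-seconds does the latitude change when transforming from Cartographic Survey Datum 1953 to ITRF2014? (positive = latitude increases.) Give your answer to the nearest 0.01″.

Δφ = -1.20″

1″ of latitude = 30.87 m, so Δφ = -37.0 / 30.87 = -1.199″.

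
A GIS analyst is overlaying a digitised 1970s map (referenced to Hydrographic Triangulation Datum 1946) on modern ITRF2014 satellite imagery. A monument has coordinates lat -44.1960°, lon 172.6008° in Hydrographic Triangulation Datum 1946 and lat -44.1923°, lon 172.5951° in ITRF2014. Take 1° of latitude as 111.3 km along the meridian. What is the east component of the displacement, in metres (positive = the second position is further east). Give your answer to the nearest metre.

ΔE = -455 m

Δφ = -44.1923° − -44.1960° = +0.0037°; Δλ = 172.5951° − 172.6008° = -0.0057°.
ΔN = Δφ × 111300 = 411.8 m; ΔE = Δλ × 111300 × cos(-44.1960°) = -0.0057 × 111300 × 0.716959 = -454.8 m.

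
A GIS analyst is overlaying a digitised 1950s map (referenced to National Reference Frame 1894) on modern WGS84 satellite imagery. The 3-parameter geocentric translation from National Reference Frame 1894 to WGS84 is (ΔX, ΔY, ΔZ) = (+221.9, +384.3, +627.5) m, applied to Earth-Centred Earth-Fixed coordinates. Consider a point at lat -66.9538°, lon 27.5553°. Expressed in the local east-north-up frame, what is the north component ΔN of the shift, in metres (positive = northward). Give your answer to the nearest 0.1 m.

ΔN = 590.3 m

At φ = -66.9538°, λ = 27.5553°: sin φ = -0.920189, cos φ = 0.391473, sin λ = 0.462605, cos λ = 0.886565.
ΔN = −sin φ cos λ·ΔX − sin φ sin λ·ΔY + cos φ·ΔZ = −(-0.920189)(0.886565)(221.9) − (-0.920189)(0.462605)(384.3) + (0.391473)(627.5) = 590.27 m.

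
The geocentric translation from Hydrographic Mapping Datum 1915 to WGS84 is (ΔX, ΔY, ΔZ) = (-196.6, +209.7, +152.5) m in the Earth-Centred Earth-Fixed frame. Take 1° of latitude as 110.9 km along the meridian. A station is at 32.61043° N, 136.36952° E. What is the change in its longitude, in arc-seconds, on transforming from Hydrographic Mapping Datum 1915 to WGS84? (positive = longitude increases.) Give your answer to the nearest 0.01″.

Δλ = -0.62″

sin φ = 0.538924, cos φ = 0.842354, sin λ = 0.690005, cos λ = -0.723805.
East component: ΔE = −sin λ·ΔX + cos λ·ΔY = −(0.690005)(-196.6) + (-0.723805)(209.7) = -16.13 m.
1° of latitude spans 110900 m; at latitude φ, 1° of longitude spans that × cos φ = 93417.1 m, so Δλ = -16.13 / 93417.1 × 3600 = -0.621″.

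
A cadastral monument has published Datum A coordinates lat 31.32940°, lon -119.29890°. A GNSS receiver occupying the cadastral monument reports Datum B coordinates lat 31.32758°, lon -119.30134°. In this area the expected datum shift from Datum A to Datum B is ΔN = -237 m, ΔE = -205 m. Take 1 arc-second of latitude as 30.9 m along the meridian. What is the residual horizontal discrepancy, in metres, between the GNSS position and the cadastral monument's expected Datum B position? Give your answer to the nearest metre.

44 m

Observed coordinate differences: Δφ = -0.00182°, Δλ = -0.00244°.
Converting to metres (1° lat = 111240 m, cos φ = 0.854192): observed ΔN = -202.5 m, observed ΔE = -231.8 m.
Subtracting the expected shift leaves a residual of -202.5 − (-237) = 34.5 m north and -231.8 − (-205) = -26.8 m east.
Residual distance = √(34.5² + (-26.8)²) = 43.8 m.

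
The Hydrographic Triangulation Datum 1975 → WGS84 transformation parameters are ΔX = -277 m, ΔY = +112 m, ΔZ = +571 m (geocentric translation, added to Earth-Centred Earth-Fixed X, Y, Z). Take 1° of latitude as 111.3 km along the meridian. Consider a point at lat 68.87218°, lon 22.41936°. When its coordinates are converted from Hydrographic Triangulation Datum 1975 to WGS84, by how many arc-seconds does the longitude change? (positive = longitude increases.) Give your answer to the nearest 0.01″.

Δλ = 18.77″

sin φ = 0.932779, cos φ = 0.360450, sin λ = 0.381383, cos λ = 0.924417.
East component: ΔE = −sin λ·ΔX + cos λ·ΔY = −(0.381383)(-277) + (0.924417)(112) = 209.18 m.
1° of latitude spans 111300 m; at latitude φ, 1° of longitude spans that × cos φ = 40118.1 m, so Δλ = 209.18 / 40118.1 × 3600 = 18.771″.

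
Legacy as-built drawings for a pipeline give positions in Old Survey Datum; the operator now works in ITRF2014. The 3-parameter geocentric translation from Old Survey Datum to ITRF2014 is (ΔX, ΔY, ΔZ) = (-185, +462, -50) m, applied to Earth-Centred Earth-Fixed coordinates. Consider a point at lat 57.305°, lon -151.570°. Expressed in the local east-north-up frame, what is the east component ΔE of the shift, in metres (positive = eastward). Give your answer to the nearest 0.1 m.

ΔE = -494.4 m

The local east axis at (φ, λ) is (−sin λ, cos λ, 0), so ΔE = −sin(-151.570°)·(-185) + cos(-151.570°)·462 = -494.36 m.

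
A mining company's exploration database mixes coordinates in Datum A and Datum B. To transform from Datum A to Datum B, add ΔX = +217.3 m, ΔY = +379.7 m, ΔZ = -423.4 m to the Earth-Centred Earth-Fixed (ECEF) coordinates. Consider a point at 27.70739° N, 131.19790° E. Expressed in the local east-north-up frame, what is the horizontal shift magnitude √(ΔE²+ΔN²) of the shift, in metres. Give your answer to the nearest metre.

At φ = 27.70739°, λ = 131.19790°: sin φ = 0.464956, cos φ = 0.885334, sin λ = 0.752439, cos λ = -0.658662.
ΔE = −sin λ·ΔX + cos λ·ΔY = −(0.752439)·(217.3) + (-0.658662)·(379.7) = -413.60 m.
ΔN = −sin φ cos λ·ΔX − sin φ sin λ·ΔY + cos φ·ΔZ = −(0.464956)(-0.658662)(217.3) − (0.464956)(0.752439)(379.7) + (0.885334)(-423.4) = -441.14 m.
Horizontal magnitude = √(ΔE² + ΔN²) = √((-413.60)² + (-441.14)²) = 604.71 m.

605 m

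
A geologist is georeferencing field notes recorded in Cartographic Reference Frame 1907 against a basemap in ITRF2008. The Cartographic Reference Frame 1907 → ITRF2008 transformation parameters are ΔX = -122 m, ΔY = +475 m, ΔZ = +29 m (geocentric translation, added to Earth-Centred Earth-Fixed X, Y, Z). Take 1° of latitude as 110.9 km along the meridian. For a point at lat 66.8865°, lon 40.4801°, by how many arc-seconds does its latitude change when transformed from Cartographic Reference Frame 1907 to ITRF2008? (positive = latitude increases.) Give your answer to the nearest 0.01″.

Δφ = -6.07″

sin φ = 0.919729, cos φ = 0.392554, sin λ = 0.649184, cos λ = 0.760631.
North component: ΔN = −sin φ cos λ·ΔX − sin φ sin λ·ΔY + cos φ·ΔZ = −(0.919729)(0.760631)(-122) − (0.919729)(0.649184)(475) + (0.392554)(29) = -186.88 m.
1° of latitude spans 110900 m, so Δφ = -186.88 / 110900 × 3600 = -6.066″.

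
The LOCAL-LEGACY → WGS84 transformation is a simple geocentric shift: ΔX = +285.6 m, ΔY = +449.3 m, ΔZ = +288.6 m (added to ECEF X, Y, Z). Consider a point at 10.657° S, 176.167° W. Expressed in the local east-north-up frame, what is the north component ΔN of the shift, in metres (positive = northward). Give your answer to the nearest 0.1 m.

At φ = -10.657°, λ = -176.167°: sin φ = -0.184929, cos φ = 0.982752, sin λ = -0.066849, cos λ = -0.997763.
ΔN = −sin φ cos λ·ΔX − sin φ sin λ·ΔY + cos φ·ΔZ = −(-0.184929)(-0.997763)(285.6) − (-0.184929)(-0.066849)(449.3) + (0.982752)(288.6) = 225.37 m.

ΔN = 225.4 m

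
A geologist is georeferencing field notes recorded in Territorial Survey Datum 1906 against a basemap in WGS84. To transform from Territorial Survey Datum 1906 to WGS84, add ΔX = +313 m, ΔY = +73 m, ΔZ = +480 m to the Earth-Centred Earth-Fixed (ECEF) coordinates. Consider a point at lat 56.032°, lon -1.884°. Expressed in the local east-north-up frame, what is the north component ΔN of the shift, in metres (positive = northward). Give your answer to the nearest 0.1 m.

At φ = 56.032°, λ = -1.884°: sin φ = 0.829350, cos φ = 0.558730, sin λ = -0.032876, cos λ = 0.999459.
ΔN = −sin φ cos λ·ΔX − sin φ sin λ·ΔY + cos φ·ΔZ = −(0.829350)(0.999459)(313) − (0.829350)(-0.032876)(73) + (0.558730)(480) = 10.73 m.

ΔN = 10.7 m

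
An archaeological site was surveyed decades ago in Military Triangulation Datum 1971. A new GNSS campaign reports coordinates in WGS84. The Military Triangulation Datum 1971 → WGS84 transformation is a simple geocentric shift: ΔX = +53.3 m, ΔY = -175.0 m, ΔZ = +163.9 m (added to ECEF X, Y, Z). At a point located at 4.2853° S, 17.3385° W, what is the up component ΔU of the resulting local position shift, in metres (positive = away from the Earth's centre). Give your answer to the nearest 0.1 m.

At φ = -4.2853°, λ = -17.3385°: sin φ = -0.074723, cos φ = 0.997204, sin λ = -0.298016, cos λ = 0.954561.
ΔU = cos φ cos λ·ΔX + cos φ sin λ·ΔY + sin φ·ΔZ = (0.997204)(0.954561)(53.3) + (0.997204)(-0.298016)(-175.0) + (-0.074723)(163.9) = 90.50 m.

ΔU = 90.5 m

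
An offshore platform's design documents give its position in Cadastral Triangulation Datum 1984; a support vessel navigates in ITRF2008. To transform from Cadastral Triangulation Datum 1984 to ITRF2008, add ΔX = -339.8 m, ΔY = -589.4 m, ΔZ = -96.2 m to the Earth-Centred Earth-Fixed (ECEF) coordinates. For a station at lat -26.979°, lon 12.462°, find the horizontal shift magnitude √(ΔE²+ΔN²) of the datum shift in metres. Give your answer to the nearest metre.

582 m

At φ = -26.979°, λ = 12.462°: sin φ = -0.453664, cos φ = 0.891173, sin λ = 0.215792, cos λ = 0.976439.
ΔE = −sin λ·ΔX + cos λ·ΔY = −(0.215792)·(-339.8) + (0.976439)·(-589.4) = -502.19 m.
ΔN = −sin φ cos λ·ΔX − sin φ sin λ·ΔY + cos φ·ΔZ = −(-0.453664)(0.976439)(-339.8) − (-0.453664)(0.215792)(-589.4) + (0.891173)(-96.2) = -293.95 m.
Horizontal magnitude = √(ΔE² + ΔN²) = √((-502.19)² + (-293.95)²) = 581.89 m.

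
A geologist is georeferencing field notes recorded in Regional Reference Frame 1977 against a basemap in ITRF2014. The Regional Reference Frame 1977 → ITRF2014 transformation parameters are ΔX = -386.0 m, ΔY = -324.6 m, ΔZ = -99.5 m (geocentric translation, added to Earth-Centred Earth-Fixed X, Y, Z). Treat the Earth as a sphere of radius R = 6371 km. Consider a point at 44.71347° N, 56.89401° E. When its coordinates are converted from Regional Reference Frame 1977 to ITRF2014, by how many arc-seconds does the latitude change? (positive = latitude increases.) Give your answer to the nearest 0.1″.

Δφ = 8.7″

sin φ = 0.703562, cos φ = 0.710634, sin λ = 0.837662, cos λ = 0.546190.
North component: ΔN = −sin φ cos λ·ΔX − sin φ sin λ·ΔY + cos φ·ΔZ = −(0.703562)(0.546190)(-386.0) − (0.703562)(0.837662)(-324.6) + (0.710634)(-99.5) = 268.93 m.
1° of latitude spans πR/180 = 111195 m, so Δφ = 268.93 / 111195 × 3600 = 8.707″.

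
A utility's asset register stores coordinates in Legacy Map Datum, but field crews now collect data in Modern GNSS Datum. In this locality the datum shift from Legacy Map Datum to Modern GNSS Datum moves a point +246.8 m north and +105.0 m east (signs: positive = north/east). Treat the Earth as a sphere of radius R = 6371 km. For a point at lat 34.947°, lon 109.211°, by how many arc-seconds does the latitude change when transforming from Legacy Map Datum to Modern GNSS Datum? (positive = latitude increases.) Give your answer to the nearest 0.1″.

On a sphere of radius R, 1 rad of latitude = R, so Δφ = ΔN / R = 246.8 / 6371000 = 3.8738e-05 rad = 7.990″.

Δφ = 8.0″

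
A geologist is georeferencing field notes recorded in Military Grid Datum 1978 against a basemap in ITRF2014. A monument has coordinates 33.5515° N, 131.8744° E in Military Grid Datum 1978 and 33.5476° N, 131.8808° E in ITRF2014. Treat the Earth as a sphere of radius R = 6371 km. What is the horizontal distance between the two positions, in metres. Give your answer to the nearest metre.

735 m

Δφ = 33.5476° − 33.5515° = -0.0039°; Δλ = 131.8808° − 131.8744° = +0.0064°.
1° along a meridian = πR/180 = 111195 m.
ΔN = Δφ × 111195 = -433.7 m; ΔE = Δλ × 111195 × cos(33.5515°) = +0.0064 × 111195 × 0.833389 = 593.1 m.
Distance = √(ΔE² + ΔN²) = √(593.1² + (-433.7)²) = 734.7 m.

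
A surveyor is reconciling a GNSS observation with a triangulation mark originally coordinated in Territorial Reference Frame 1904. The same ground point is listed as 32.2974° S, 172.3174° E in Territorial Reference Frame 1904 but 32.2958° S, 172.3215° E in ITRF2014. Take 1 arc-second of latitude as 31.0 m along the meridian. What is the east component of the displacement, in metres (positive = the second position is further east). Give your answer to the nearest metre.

ΔE = 387 m

Δφ = -32.2958° − -32.2974° = +0.0016°; Δλ = 172.3215° − 172.3174° = +0.0041°.
1° of latitude = 3600 × 31.00 = 111600 m.
ΔN = Δφ × 111600 = 178.6 m; ΔE = Δλ × 111600 × cos(-32.2974°) = +0.0041 × 111600 × 0.845286 = 386.8 m.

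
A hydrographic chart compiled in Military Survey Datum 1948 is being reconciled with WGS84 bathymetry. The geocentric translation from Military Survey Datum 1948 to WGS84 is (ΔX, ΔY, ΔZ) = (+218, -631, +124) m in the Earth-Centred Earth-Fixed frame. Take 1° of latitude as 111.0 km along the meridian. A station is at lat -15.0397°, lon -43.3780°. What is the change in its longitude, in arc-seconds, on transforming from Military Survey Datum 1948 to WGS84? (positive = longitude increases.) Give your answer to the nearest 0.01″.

sin φ = -0.259488, cos φ = 0.965746, sin λ = -0.686808, cos λ = 0.726838.
East component: ΔE = −sin λ·ΔX + cos λ·ΔY = −(-0.686808)(218) + (0.726838)(-631) = -308.91 m.
1° of latitude spans 111000 m; at latitude φ, 1° of longitude spans that × cos φ = 107197.8 m, so Δλ = -308.91 / 107197.8 × 3600 = -10.374″.

Δλ = -10.37″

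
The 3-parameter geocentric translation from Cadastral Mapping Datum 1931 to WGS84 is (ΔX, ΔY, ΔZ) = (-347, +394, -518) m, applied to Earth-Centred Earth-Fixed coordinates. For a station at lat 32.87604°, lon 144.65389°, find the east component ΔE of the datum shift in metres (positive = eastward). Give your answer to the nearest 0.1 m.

ΔE = -120.6 m

The local east axis at (φ, λ) is (−sin λ, cos λ, 0), so ΔE = −sin(144.65389°)·(-347) + cos(144.65389°)·394 = -120.63 m.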